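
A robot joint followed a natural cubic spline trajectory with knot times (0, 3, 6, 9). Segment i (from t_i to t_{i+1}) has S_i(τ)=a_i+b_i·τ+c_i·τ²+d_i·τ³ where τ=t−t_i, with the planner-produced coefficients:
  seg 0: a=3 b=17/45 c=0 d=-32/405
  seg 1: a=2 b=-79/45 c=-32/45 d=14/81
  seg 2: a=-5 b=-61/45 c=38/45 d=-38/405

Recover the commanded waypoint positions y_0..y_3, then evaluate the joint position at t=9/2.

y_0=3 y_1=2 y_2=-5 y_3=-4
S(9/2) = -33/20

y_0 = S_0(0) = a_0 = 3
y_1 = S_1(0) = a_1 = 2
y_2 = S_2(0) = a_2 = -5
y_3 = S_2(3) = -4
t_q=9/2 is in segment 1 (τ=3/2); S_1(τ)=-33/20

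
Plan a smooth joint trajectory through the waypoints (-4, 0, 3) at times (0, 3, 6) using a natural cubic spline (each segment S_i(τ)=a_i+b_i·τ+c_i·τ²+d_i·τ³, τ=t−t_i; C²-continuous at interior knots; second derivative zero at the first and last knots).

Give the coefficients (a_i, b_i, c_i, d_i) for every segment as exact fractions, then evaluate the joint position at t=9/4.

  seg 0: a=-4 b=17/12 c=0 d=-1/108
  seg 1: a=0 b=7/6 c=-1/12 d=1/108
S(9/4) = -235/256

Δ: Δ0=4/3, Δ1=1
row 1: diag=12, rhs=-2; c'=1/4, d'=-1/6
back: M1=-1/6
M: M0=0, M1=-1/6, M2=0
seg 0: a=-4, c=M0/2=0, d=(M1−M0)/(6·3)=-1/108, b=Δ0−h0·(2M0+M1)/6=17/12
seg 1: a=0, c=M1/2=-1/12, d=(M2−M1)/(6·3)=1/108, b=Δ1−h1·(2M1+M2)/6=7/6
t_q=9/4 → seg 0, τ=9/4; S=-4+17/12·τ+0·τ²+-1/108·τ³=-235/256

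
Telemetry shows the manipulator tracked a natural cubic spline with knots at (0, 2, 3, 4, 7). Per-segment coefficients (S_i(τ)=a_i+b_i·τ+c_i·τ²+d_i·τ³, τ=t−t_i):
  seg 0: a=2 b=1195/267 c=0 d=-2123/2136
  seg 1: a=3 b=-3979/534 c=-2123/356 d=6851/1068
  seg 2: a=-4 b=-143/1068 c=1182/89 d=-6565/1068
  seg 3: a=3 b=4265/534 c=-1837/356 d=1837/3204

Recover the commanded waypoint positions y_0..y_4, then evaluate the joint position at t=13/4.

y_0=2 y_1=3 y_2=-4 y_3=3 y_4=-4
S(13/4) = -75175/22784

y_0 = S_0(0) = a_0 = 2
y_1 = S_1(0) = a_1 = 3
y_2 = S_2(0) = a_2 = -4
y_3 = S_3(0) = a_3 = 3
y_4 = S_3(3) = -4
t_q=13/4 is in segment 2 (τ=1/4); S_2(τ)=-75175/22784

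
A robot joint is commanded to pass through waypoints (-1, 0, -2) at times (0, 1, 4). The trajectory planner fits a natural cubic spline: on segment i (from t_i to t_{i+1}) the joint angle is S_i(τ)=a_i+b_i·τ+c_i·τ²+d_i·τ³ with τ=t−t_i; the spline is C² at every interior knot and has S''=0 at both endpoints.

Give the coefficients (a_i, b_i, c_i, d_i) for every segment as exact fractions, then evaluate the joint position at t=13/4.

  seg 0: a=-1 b=29/24 c=0 d=-5/24
  seg 1: a=0 b=7/12 c=-5/8 d=5/72
S(13/4) = -543/512

Δ: Δ0=1, Δ1=-2/3
row 1: diag=8, rhs=-10; c'=3/8, d'=-5/4
back: M1=-5/4
M: M0=0, M1=-5/4, M2=0
seg 0: a=-1, c=M0/2=0, d=(M1−M0)/(6·1)=-5/24, b=Δ0−h0·(2M0+M1)/6=29/24
seg 1: a=0, c=M1/2=-5/8, d=(M2−M1)/(6·3)=5/72, b=Δ1−h1·(2M1+M2)/6=7/12
t_q=13/4 → seg 1, τ=9/4; S=0+7/12·τ+-5/8·τ²+5/72·τ³=-543/512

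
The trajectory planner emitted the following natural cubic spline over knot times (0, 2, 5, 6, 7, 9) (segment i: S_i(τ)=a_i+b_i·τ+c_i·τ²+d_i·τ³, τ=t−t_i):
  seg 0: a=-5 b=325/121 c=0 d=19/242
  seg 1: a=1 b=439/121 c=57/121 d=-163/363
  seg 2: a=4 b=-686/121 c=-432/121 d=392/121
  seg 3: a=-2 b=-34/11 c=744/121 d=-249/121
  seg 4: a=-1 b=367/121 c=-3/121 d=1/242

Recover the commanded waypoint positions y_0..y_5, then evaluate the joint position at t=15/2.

y_0=-5 y_1=1 y_2=4 y_3=-2 y_4=-1 y_5=5
S(15/2) = 989/1936

y_0 = S_0(0) = a_0 = -5
y_1 = S_1(0) = a_1 = 1
y_2 = S_2(0) = a_2 = 4
y_3 = S_3(0) = a_3 = -2
y_4 = S_4(0) = a_4 = -1
y_5 = S_4(2) = 5
t_q=15/2 is in segment 4 (τ=1/2); S_4(τ)=989/1936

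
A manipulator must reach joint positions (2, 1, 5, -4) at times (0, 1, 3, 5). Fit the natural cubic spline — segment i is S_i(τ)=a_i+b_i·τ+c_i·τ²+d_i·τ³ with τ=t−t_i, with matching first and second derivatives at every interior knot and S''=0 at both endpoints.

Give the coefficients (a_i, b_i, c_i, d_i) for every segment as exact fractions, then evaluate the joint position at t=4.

Δ: Δ0=-1, Δ1=2, Δ2=-9/2
row 1: diag=6, rhs=18; c'=1/3, d'=3
row 2: denom=8−2·1/3=22/3; d'=(-39−2·3)/(22/3)=-135/22
back: M2=-135/22
back: M1=3−1/3·-135/22=111/22
M: M0=0, M1=111/22, M2=-135/22, M3=0
seg 0: a=2, c=M0/2=0, d=(M1−M0)/(6·1)=37/44, b=Δ0−h0·(2M0+M1)/6=-81/44
seg 1: a=1, c=M1/2=111/44, d=(M2−M1)/(6·2)=-41/44, b=Δ1−h1·(2M1+M2)/6=15/22
seg 2: a=5, c=M2/2=-135/44, d=(M3−M2)/(6·2)=45/88, b=Δ2−h2·(2M2+M3)/6=-9/22
t_q=4 → seg 2, τ=1; S=5+-9/22·τ+-135/44·τ²+45/88·τ³=179/88

  seg 0: a=2 b=-81/44 c=0 d=37/44
  seg 1: a=1 b=15/22 c=111/44 d=-41/44
  seg 2: a=5 b=-9/22 c=-135/44 d=45/88
S(4) = 179/88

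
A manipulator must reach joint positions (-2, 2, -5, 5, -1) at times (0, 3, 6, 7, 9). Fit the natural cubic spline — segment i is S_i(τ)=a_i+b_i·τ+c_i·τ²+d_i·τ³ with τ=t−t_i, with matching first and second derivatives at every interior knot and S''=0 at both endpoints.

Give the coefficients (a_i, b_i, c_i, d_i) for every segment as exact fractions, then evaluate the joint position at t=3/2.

Δ: Δ0=4/3, Δ1=-7/3, Δ2=10, Δ3=-3
row 1: diag=12, rhs=-22; c'=1/4, d'=-11/6
row 2: denom=8−3·1/4=29/4; d'=(74−3·-11/6)/(29/4)=318/29
row 3: denom=6−1·4/29=170/29; d'=(-78−1·318/29)/(170/29)=-258/17
back: M3=-258/17
back: M2=318/29−4/29·-258/17=222/17
back: M1=-11/6−1/4·222/17=-260/51
M: M0=0, M1=-260/51, M2=222/17, M3=-258/17, M4=0
seg 0: a=-2, c=M0/2=0, d=(M1−M0)/(6·3)=-130/459, b=Δ0−h0·(2M0+M1)/6=66/17
seg 1: a=2, c=M1/2=-130/51, d=(M2−M1)/(6·3)=463/459, b=Δ1−h1·(2M1+M2)/6=-64/17
seg 2: a=-5, c=M2/2=111/17, d=(M3−M2)/(6·1)=-80/17, b=Δ2−h2·(2M2+M3)/6=139/17
seg 3: a=5, c=M3/2=-129/17, d=(M4−M3)/(6·2)=43/34, b=Δ3−h3·(2M3+M4)/6=121/17
t_q=3/2 → seg 0, τ=3/2; S=-2+66/17·τ+0·τ²+-130/459·τ³=195/68

  seg 0: a=-2 b=66/17 c=0 d=-130/459
  seg 1: a=2 b=-64/17 c=-130/51 d=463/459
  seg 2: a=-5 b=139/17 c=111/17 d=-80/17
  seg 3: a=5 b=121/17 c=-129/17 d=43/34
S(3/2) = 195/68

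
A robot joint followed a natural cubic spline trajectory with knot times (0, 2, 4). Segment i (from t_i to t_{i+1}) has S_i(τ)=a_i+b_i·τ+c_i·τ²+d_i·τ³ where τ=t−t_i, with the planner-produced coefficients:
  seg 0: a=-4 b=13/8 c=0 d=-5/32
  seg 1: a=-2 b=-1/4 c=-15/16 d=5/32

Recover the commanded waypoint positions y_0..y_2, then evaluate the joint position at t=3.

y_0 = S_0(0) = a_0 = -4
y_1 = S_1(0) = a_1 = -2
y_2 = S_1(2) = -5
t_q=3 is in segment 1 (τ=1); S_1(τ)=-97/32

y_0=-4 y_1=-2 y_2=-5
S(3) = -97/32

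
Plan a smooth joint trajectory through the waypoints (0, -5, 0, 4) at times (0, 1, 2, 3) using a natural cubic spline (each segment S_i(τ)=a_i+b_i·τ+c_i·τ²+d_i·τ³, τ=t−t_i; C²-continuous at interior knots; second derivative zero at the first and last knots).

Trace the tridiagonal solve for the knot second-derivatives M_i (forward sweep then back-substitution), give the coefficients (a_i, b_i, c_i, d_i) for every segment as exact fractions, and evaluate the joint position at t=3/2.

Δ: Δ0=-5, Δ1=5, Δ2=4
row 1: diag=4, rhs=60; c'=1/4, d'=15
row 2: denom=4−1·1/4=15/4; d'=(-6−1·15)/(15/4)=-28/5
back: M2=-28/5
back: M1=15−1/4·-28/5=82/5
M: M0=0, M1=82/5, M2=-28/5, M3=0
seg 0: a=0, c=M0/2=0, d=(M1−M0)/(6·1)=41/15, b=Δ0−h0·(2M0+M1)/6=-116/15
seg 1: a=-5, c=M1/2=41/5, d=(M2−M1)/(6·1)=-11/3, b=Δ1−h1·(2M1+M2)/6=7/15
seg 2: a=0, c=M2/2=-14/5, d=(M3−M2)/(6·1)=14/15, b=Δ2−h2·(2M2+M3)/6=88/15
t_q=3/2 → seg 1, τ=1/2; S=-5+7/15·τ+41/5·τ²+-11/3·τ³=-127/40

  seg 0: a=0 b=-116/15 c=0 d=41/15
  seg 1: a=-5 b=7/15 c=41/5 d=-11/3
  seg 2: a=0 b=88/15 c=-14/5 d=14/15
S(3/2) = -127/40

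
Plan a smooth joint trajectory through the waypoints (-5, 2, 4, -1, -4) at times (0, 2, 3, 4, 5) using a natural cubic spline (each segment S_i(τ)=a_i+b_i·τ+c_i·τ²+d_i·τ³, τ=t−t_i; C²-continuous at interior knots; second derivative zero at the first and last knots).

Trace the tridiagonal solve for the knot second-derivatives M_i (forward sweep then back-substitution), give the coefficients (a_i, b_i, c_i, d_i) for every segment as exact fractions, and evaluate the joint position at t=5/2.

  seg 0: a=-5 b=143/43 c=0 d=15/344
  seg 1: a=2 b=331/86 c=45/172 d=-363/172
  seg 2: a=4 b=-337/172 c=-261/43 d=521/172
  seg 3: a=-1 b=-431/86 c=519/172 d=-173/172
S(5/2) = 5127/1376

Δ: Δ0=7/2, Δ1=2, Δ2=-5, Δ3=-3
row 1: diag=6, rhs=-9; c'=1/6, d'=-3/2
row 2: denom=4−1·1/6=23/6; d'=(-42−1·-3/2)/(23/6)=-243/23
row 3: denom=4−1·6/23=86/23; d'=(12−1·-243/23)/(86/23)=519/86
back: M3=519/86
back: M2=-243/23−6/23·519/86=-522/43
back: M1=-3/2−1/6·-522/43=45/86
M: M0=0, M1=45/86, M2=-522/43, M3=519/86, M4=0
seg 0: a=-5, c=M0/2=0, d=(M1−M0)/(6·2)=15/344, b=Δ0−h0·(2M0+M1)/6=143/43
seg 1: a=2, c=M1/2=45/172, d=(M2−M1)/(6·1)=-363/172, b=Δ1−h1·(2M1+M2)/6=331/86
seg 2: a=4, c=M2/2=-261/43, d=(M3−M2)/(6·1)=521/172, b=Δ2−h2·(2M2+M3)/6=-337/172
seg 3: a=-1, c=M3/2=519/172, d=(M4−M3)/(6·1)=-173/172, b=Δ3−h3·(2M3+M4)/6=-431/86
t_q=5/2 → seg 1, τ=1/2; S=2+331/86·τ+45/172·τ²+-363/172·τ³=5127/1376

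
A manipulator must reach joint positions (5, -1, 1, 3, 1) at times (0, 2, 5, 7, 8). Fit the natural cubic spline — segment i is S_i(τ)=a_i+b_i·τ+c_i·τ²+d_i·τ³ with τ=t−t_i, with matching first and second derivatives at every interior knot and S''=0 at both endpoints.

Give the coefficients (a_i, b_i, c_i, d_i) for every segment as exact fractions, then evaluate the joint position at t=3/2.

  seg 0: a=5 b=-2821/759 c=0 d=136/759
  seg 1: a=-1 b=-1189/759 c=272/253 d=-251/2277
  seg 2: a=1 b=1448/759 c=21/253 d=-815/3036
  seg 3: a=3 b=-745/759 c=-773/506 d=773/1518
S(3/2) = 15/506

Δ: Δ0=-3, Δ1=2/3, Δ2=1, Δ3=-2
row 1: diag=10, rhs=22; c'=3/10, d'=11/5
row 2: denom=10−3·3/10=91/10; d'=(2−3·11/5)/(91/10)=-46/91
row 3: denom=6−2·20/91=506/91; d'=(-18−2·-46/91)/(506/91)=-773/253
back: M3=-773/253
back: M2=-46/91−20/91·-773/253=42/253
back: M1=11/5−3/10·42/253=544/253
M: M0=0, M1=544/253, M2=42/253, M3=-773/253, M4=0
seg 0: a=5, c=M0/2=0, d=(M1−M0)/(6·2)=136/759, b=Δ0−h0·(2M0+M1)/6=-2821/759
seg 1: a=-1, c=M1/2=272/253, d=(M2−M1)/(6·3)=-251/2277, b=Δ1−h1·(2M1+M2)/6=-1189/759
seg 2: a=1, c=M2/2=21/253, d=(M3−M2)/(6·2)=-815/3036, b=Δ2−h2·(2M2+M3)/6=1448/759
seg 3: a=3, c=M3/2=-773/506, d=(M4−M3)/(6·1)=773/1518, b=Δ3−h3·(2M3+M4)/6=-745/759
t_q=3/2 → seg 0, τ=3/2; S=5+-2821/759·τ+0·τ²+136/759·τ³=15/506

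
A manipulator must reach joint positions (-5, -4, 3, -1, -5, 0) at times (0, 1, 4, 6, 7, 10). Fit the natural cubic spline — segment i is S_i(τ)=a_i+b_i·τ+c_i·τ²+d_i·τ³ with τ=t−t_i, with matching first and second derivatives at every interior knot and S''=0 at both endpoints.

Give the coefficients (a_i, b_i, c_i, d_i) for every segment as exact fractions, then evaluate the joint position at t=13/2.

  seg 0: a=-5 b=672/1027 c=0 d=355/1027
  seg 1: a=-4 b=1737/1027 c=1065/1027 d=-7607/27729
  seg 2: a=3 b=40/79 c=-4412/3081 d=551/6162
  seg 3: a=-1 b=-12782/3081 c=-2759/3081 d=3217/3081
  seg 4: a=-5 b=-2883/1027 c=6892/3081 d=-6892/27729
S(13/2) = -78077/24648

Δ: Δ0=1, Δ1=7/3, Δ2=-2, Δ3=-4, Δ4=5/3
row 1: diag=8, rhs=8; c'=3/8, d'=1
row 2: denom=10−3·3/8=71/8; d'=(-26−3·1)/(71/8)=-232/71
row 3: denom=6−2·16/71=394/71; d'=(-12−2·-232/71)/(394/71)=-194/197
row 4: denom=8−1·71/394=3081/394; d'=(34−1·-194/197)/(3081/394)=13784/3081
back: M4=13784/3081
back: M3=-194/197−71/394·13784/3081=-5518/3081
back: M2=-232/71−16/71·-5518/3081=-8824/3081
back: M1=1−3/8·-8824/3081=2130/1027
M: M0=0, M1=2130/1027, M2=-8824/3081, M3=-5518/3081, M4=13784/3081, M5=0
seg 0: a=-5, c=M0/2=0, d=(M1−M0)/(6·1)=355/1027, b=Δ0−h0·(2M0+M1)/6=672/1027
seg 1: a=-4, c=M1/2=1065/1027, d=(M2−M1)/(6·3)=-7607/27729, b=Δ1−h1·(2M1+M2)/6=1737/1027
seg 2: a=3, c=M2/2=-4412/3081, d=(M3−M2)/(6·2)=551/6162, b=Δ2−h2·(2M2+M3)/6=40/79
seg 3: a=-1, c=M3/2=-2759/3081, d=(M4−M3)/(6·1)=3217/3081, b=Δ3−h3·(2M3+M4)/6=-12782/3081
seg 4: a=-5, c=M4/2=6892/3081, d=(M5−M4)/(6·3)=-6892/27729, b=Δ4−h4·(2M4+M5)/6=-2883/1027
t_q=13/2 → seg 3, τ=1/2; S=-1+-12782/3081·τ+-2759/3081·τ²+3217/3081·τ³=-78077/24648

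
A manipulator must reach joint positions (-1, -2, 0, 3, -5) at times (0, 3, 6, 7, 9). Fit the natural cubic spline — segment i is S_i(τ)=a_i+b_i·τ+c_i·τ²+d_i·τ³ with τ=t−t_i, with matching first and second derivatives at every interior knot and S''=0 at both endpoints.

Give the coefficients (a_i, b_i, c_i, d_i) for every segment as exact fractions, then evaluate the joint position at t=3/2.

  seg 0: a=-1 b=-61/255 c=0 d=-8/765
  seg 1: a=-2 b=-133/255 c=-8/85 d=25/153
  seg 2: a=0 b=848/255 c=117/85 d=-434/255
  seg 3: a=3 b=248/255 c=-317/85 d=317/510
S(3/2) = -237/170

Δ: Δ0=-1/3, Δ1=2/3, Δ2=3, Δ3=-4
row 1: diag=12, rhs=6; c'=1/4, d'=1/2
row 2: denom=8−3·1/4=29/4; d'=(14−3·1/2)/(29/4)=50/29
row 3: denom=6−1·4/29=170/29; d'=(-42−1·50/29)/(170/29)=-634/85
back: M3=-634/85
back: M2=50/29−4/29·-634/85=234/85
back: M1=1/2−1/4·234/85=-16/85
M: M0=0, M1=-16/85, M2=234/85, M3=-634/85, M4=0
seg 0: a=-1, c=M0/2=0, d=(M1−M0)/(6·3)=-8/765, b=Δ0−h0·(2M0+M1)/6=-61/255
seg 1: a=-2, c=M1/2=-8/85, d=(M2−M1)/(6·3)=25/153, b=Δ1−h1·(2M1+M2)/6=-133/255
seg 2: a=0, c=M2/2=117/85, d=(M3−M2)/(6·1)=-434/255, b=Δ2−h2·(2M2+M3)/6=848/255
seg 3: a=3, c=M3/2=-317/85, d=(M4−M3)/(6·2)=317/510, b=Δ3−h3·(2M3+M4)/6=248/255
t_q=3/2 → seg 0, τ=3/2; S=-1+-61/255·τ+0·τ²+-8/765·τ³=-237/170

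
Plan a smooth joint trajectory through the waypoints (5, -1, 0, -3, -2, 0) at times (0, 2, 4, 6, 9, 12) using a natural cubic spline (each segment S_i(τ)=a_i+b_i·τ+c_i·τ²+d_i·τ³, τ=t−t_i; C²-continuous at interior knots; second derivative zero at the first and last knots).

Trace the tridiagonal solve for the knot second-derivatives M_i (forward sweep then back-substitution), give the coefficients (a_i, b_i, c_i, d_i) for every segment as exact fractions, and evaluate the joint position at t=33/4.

  seg 0: a=5 b=-2147/523 c=0 d=289/1046
  seg 1: a=-1 b=-413/523 c=867/523 d=-2119/4184
  seg 2: a=0 b=-247/1046 c=-2889/2092 d=1567/4184
  seg 3: a=-3 b=-662/523 c=453/523 d=-1568/14121
  seg 4: a=-2 b=488/523 c=-209/1569 d=209/14121
S(33/4) = -22827/8368

Δ: Δ0=-3, Δ1=1/2, Δ2=-3/2, Δ3=1/3, Δ4=2/3
row 1: diag=8, rhs=21; c'=1/4, d'=21/8
row 2: denom=8−2·1/4=15/2; d'=(-12−2·21/8)/(15/2)=-23/10
row 3: denom=10−2·4/15=142/15; d'=(11−2·-23/10)/(142/15)=117/71
row 4: denom=12−3·45/142=1569/142; d'=(2−3·117/71)/(1569/142)=-418/1569
back: M4=-418/1569
back: M3=117/71−45/142·-418/1569=906/523
back: M2=-23/10−4/15·906/523=-2889/1046
back: M1=21/8−1/4·-2889/1046=1734/523
M: M0=0, M1=1734/523, M2=-2889/1046, M3=906/523, M4=-418/1569, M5=0
seg 0: a=5, c=M0/2=0, d=(M1−M0)/(6·2)=289/1046, b=Δ0−h0·(2M0+M1)/6=-2147/523
seg 1: a=-1, c=M1/2=867/523, d=(M2−M1)/(6·2)=-2119/4184, b=Δ1−h1·(2M1+M2)/6=-413/523
seg 2: a=0, c=M2/2=-2889/2092, d=(M3−M2)/(6·2)=1567/4184, b=Δ2−h2·(2M2+M3)/6=-247/1046
seg 3: a=-3, c=M3/2=453/523, d=(M4−M3)/(6·3)=-1568/14121, b=Δ3−h3·(2M3+M4)/6=-662/523
seg 4: a=-2, c=M4/2=-209/1569, d=(M5−M4)/(6·3)=209/14121, b=Δ4−h4·(2M4+M5)/6=488/523
t_q=33/4 → seg 3, τ=9/4; S=-3+-662/523·τ+453/523·τ²+-1568/14121·τ³=-22827/8368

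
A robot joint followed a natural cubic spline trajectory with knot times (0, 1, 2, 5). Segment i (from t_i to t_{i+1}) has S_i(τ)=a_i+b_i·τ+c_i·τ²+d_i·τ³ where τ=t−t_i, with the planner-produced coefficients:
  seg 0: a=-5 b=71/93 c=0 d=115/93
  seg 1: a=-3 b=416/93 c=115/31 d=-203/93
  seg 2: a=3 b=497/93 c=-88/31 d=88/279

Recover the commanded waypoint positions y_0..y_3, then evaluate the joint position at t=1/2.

y_0=-5 y_1=-3 y_2=3 y_3=2
S(1/2) = -1107/248

y_0 = S_0(0) = a_0 = -5
y_1 = S_1(0) = a_1 = -3
y_2 = S_2(0) = a_2 = 3
y_3 = S_2(3) = 2
t_q=1/2 is in segment 0 (τ=1/2); S_0(τ)=-1107/248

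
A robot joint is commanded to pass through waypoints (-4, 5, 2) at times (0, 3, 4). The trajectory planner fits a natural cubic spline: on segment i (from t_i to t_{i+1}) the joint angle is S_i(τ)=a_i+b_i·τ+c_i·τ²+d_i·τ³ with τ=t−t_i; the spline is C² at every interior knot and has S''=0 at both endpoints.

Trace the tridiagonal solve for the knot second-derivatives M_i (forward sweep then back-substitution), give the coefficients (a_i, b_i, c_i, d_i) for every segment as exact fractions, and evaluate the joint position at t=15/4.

  seg 0: a=-4 b=21/4 c=0 d=-1/4
  seg 1: a=5 b=-3/2 c=-9/4 d=3/4
S(15/4) = 749/256

Δ: Δ0=3, Δ1=-3
row 1: diag=8, rhs=-36; c'=1/8, d'=-9/2
back: M1=-9/2
M: M0=0, M1=-9/2, M2=0
seg 0: a=-4, c=M0/2=0, d=(M1−M0)/(6·3)=-1/4, b=Δ0−h0·(2M0+M1)/6=21/4
seg 1: a=5, c=M1/2=-9/4, d=(M2−M1)/(6·1)=3/4, b=Δ1−h1·(2M1+M2)/6=-3/2
t_q=15/4 → seg 1, τ=3/4; S=5+-3/2·τ+-9/4·τ²+3/4·τ³=749/256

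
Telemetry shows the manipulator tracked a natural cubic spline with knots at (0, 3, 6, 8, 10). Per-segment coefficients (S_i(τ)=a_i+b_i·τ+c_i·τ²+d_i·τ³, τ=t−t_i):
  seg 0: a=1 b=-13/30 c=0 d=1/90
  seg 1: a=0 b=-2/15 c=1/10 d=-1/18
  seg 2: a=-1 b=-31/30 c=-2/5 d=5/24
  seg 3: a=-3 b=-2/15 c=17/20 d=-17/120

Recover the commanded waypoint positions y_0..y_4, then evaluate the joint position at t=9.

y_0=1 y_1=0 y_2=-1 y_3=-3 y_4=-1
S(9) = -97/40

y_0 = S_0(0) = a_0 = 1
y_1 = S_1(0) = a_1 = 0
y_2 = S_2(0) = a_2 = -1
y_3 = S_3(0) = a_3 = -3
y_4 = S_3(2) = -1
t_q=9 is in segment 3 (τ=1); S_3(τ)=-97/40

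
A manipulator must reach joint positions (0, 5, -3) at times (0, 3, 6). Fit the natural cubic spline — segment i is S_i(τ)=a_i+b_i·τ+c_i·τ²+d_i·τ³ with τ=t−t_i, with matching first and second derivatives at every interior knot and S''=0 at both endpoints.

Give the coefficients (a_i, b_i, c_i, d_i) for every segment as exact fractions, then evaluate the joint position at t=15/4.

Δ: Δ0=5/3, Δ1=-8/3
row 1: diag=12, rhs=-26; c'=1/4, d'=-13/6
back: M1=-13/6
M: M0=0, M1=-13/6, M2=0
seg 0: a=0, c=M0/2=0, d=(M1−M0)/(6·3)=-13/108, b=Δ0−h0·(2M0+M1)/6=11/4
seg 1: a=5, c=M1/2=-13/12, d=(M2−M1)/(6·3)=13/108, b=Δ1−h1·(2M1+M2)/6=-1/2
t_q=15/4 → seg 1, τ=3/4; S=5+-1/2·τ+-13/12·τ²+13/108·τ³=1041/256

  seg 0: a=0 b=11/4 c=0 d=-13/108
  seg 1: a=5 b=-1/2 c=-13/12 d=13/108
S(15/4) = 1041/256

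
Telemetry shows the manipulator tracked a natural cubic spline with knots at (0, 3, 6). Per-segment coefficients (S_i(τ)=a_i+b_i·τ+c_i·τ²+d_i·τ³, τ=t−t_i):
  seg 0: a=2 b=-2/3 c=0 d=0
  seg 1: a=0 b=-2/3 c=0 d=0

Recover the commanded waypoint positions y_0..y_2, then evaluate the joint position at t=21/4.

y_0=2 y_1=0 y_2=-2
S(21/4) = -3/2

y_0 = S_0(0) = a_0 = 2
y_1 = S_1(0) = a_1 = 0
y_2 = S_1(3) = -2
t_q=21/4 is in segment 1 (τ=9/4); S_1(τ)=-3/2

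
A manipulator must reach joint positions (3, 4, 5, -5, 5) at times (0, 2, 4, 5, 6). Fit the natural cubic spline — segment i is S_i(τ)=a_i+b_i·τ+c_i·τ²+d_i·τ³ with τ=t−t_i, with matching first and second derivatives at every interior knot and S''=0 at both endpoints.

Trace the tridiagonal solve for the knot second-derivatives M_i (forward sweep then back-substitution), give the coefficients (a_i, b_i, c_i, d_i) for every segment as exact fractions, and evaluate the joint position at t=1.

  seg 0: a=3 b=-41/42 c=0 d=31/84
  seg 1: a=4 b=145/42 c=31/14 d=-155/84
  seg 2: a=5 b=-59/6 c=-62/7 d=365/42
  seg 3: a=-5 b=-31/21 c=241/14 d=-241/42
S(1) = 67/28

Δ: Δ0=1/2, Δ1=1/2, Δ2=-10, Δ3=10
row 1: diag=8, rhs=0; c'=1/4, d'=0
row 2: denom=6−2·1/4=11/2; d'=(-63−2·0)/(11/2)=-126/11
row 3: denom=4−1·2/11=42/11; d'=(120−1·-126/11)/(42/11)=241/7
back: M3=241/7
back: M2=-126/11−2/11·241/7=-124/7
back: M1=0−1/4·-124/7=31/7
M: M0=0, M1=31/7, M2=-124/7, M3=241/7, M4=0
seg 0: a=3, c=M0/2=0, d=(M1−M0)/(6·2)=31/84, b=Δ0−h0·(2M0+M1)/6=-41/42
seg 1: a=4, c=M1/2=31/14, d=(M2−M1)/(6·2)=-155/84, b=Δ1−h1·(2M1+M2)/6=145/42
seg 2: a=5, c=M2/2=-62/7, d=(M3−M2)/(6·1)=365/42, b=Δ2−h2·(2M2+M3)/6=-59/6
seg 3: a=-5, c=M3/2=241/14, d=(M4−M3)/(6·1)=-241/42, b=Δ3−h3·(2M3+M4)/6=-31/21
t_q=1 → seg 0, τ=1; S=3+-41/42·τ+0·τ²+31/84·τ³=67/28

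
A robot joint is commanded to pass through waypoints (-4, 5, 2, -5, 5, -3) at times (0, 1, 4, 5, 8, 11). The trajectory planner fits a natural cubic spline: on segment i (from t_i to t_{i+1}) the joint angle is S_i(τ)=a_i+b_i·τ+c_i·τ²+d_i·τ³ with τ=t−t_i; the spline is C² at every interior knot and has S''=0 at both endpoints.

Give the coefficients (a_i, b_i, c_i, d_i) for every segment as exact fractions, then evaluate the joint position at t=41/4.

  seg 0: a=-4 b=15683/1563 c=0 d=-1616/1563
  seg 1: a=5 b=10835/1563 c=-1616/521 d=2146/14067
  seg 2: a=2 b=-11815/1563 c=-2702/1563 d=1192/521
  seg 3: a=-5 b=-6491/1563 c=8026/1563 d=-12377/14067
  seg 4: a=5 b=4534/1563 c=-4351/1563 d=4351/14067
S(41/4) = 31921/33344

Δ: Δ0=9, Δ1=-1, Δ2=-7, Δ3=10/3, Δ4=-8/3
row 1: diag=8, rhs=-60; c'=3/8, d'=-15/2
row 2: denom=8−3·3/8=55/8; d'=(-36−3·-15/2)/(55/8)=-108/55
row 3: denom=8−1·8/55=432/55; d'=(62−1·-108/55)/(432/55)=1759/216
row 4: denom=12−3·55/144=521/48; d'=(-36−3·1759/216)/(521/48)=-8702/1563
back: M4=-8702/1563
back: M3=1759/216−55/144·-8702/1563=16052/1563
back: M2=-108/55−8/55·16052/1563=-5404/1563
back: M1=-15/2−3/8·-5404/1563=-3232/521
M: M0=0, M1=-3232/521, M2=-5404/1563, M3=16052/1563, M4=-8702/1563, M5=0
seg 0: a=-4, c=M0/2=0, d=(M1−M0)/(6·1)=-1616/1563, b=Δ0−h0·(2M0+M1)/6=15683/1563
seg 1: a=5, c=M1/2=-1616/521, d=(M2−M1)/(6·3)=2146/14067, b=Δ1−h1·(2M1+M2)/6=10835/1563
seg 2: a=2, c=M2/2=-2702/1563, d=(M3−M2)/(6·1)=1192/521, b=Δ2−h2·(2M2+M3)/6=-11815/1563
seg 3: a=-5, c=M3/2=8026/1563, d=(M4−M3)/(6·3)=-12377/14067, b=Δ3−h3·(2M3+M4)/6=-6491/1563
seg 4: a=5, c=M4/2=-4351/1563, d=(M5−M4)/(6·3)=4351/14067, b=Δ4−h4·(2M4+M5)/6=4534/1563
t_q=41/4 → seg 4, τ=9/4; S=5+4534/1563·τ+-4351/1563·τ²+4351/14067·τ³=31921/33344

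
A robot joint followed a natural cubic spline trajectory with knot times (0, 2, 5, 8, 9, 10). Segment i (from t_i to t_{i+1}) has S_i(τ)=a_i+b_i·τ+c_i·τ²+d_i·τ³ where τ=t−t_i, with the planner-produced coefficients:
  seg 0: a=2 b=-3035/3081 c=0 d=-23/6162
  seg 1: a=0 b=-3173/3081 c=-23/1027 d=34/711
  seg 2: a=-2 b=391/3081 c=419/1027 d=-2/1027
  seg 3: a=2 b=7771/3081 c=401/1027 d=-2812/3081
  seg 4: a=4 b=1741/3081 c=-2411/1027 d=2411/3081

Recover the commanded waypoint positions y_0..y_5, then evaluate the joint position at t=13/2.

y_0 = S_0(0) = a_0 = 2
y_1 = S_1(0) = a_1 = 0
y_2 = S_2(0) = a_2 = -2
y_3 = S_3(0) = a_3 = 2
y_4 = S_4(0) = a_4 = 4
y_5 = S_4(1) = 3
t_q=13/2 is in segment 2 (τ=3/2); S_2(τ)=-1845/2054

y_0=2 y_1=0 y_2=-2 y_3=2 y_4=4 y_5=3
S(13/2) = -1845/2054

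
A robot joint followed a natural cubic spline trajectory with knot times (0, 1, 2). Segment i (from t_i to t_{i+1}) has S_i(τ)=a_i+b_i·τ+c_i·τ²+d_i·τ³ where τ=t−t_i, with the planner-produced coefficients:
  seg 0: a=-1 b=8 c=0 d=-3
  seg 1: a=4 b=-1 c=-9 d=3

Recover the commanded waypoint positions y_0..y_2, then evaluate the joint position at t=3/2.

y_0=-1 y_1=4 y_2=-3
S(3/2) = 13/8

y_0 = S_0(0) = a_0 = -1
y_1 = S_1(0) = a_1 = 4
y_2 = S_1(1) = -3
t_q=3/2 is in segment 1 (τ=1/2); S_1(τ)=13/8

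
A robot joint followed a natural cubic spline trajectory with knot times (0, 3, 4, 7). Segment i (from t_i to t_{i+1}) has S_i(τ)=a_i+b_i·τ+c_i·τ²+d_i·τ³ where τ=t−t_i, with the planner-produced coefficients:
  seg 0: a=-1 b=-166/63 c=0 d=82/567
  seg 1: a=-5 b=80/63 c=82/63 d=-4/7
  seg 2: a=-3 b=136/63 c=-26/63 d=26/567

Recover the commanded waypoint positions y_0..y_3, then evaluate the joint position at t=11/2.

y_0=-1 y_1=-5 y_2=-3 y_3=1
S(11/2) = -15/28

y_0 = S_0(0) = a_0 = -1
y_1 = S_1(0) = a_1 = -5
y_2 = S_2(0) = a_2 = -3
y_3 = S_2(3) = 1
t_q=11/2 is in segment 2 (τ=3/2); S_2(τ)=-15/28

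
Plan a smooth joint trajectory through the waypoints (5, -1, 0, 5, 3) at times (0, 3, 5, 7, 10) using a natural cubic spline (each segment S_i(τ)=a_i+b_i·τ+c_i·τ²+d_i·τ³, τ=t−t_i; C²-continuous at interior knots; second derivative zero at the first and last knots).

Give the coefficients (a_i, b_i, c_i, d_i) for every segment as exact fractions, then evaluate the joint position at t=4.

  seg 0: a=5 b=-463/180 c=0 d=103/1620
  seg 1: a=-1 b=-77/90 c=103/180 d=19/360
  seg 2: a=0 b=31/15 c=8/9 d=-121/360
  seg 3: a=5 b=143/90 c=-203/180 d=203/1620
S(4) = -443/360

Δ: Δ0=-2, Δ1=1/2, Δ2=5/2, Δ3=-2/3
row 1: diag=10, rhs=15; c'=1/5, d'=3/2
row 2: denom=8−2·1/5=38/5; d'=(12−2·3/2)/(38/5)=45/38
row 3: denom=10−2·5/19=180/19; d'=(-19−2·45/38)/(180/19)=-203/90
back: M3=-203/90
back: M2=45/38−5/19·-203/90=16/9
back: M1=3/2−1/5·16/9=103/90
M: M0=0, M1=103/90, M2=16/9, M3=-203/90, M4=0
seg 0: a=5, c=M0/2=0, d=(M1−M0)/(6·3)=103/1620, b=Δ0−h0·(2M0+M1)/6=-463/180
seg 1: a=-1, c=M1/2=103/180, d=(M2−M1)/(6·2)=19/360, b=Δ1−h1·(2M1+M2)/6=-77/90
seg 2: a=0, c=M2/2=8/9, d=(M3−M2)/(6·2)=-121/360, b=Δ2−h2·(2M2+M3)/6=31/15
seg 3: a=5, c=M3/2=-203/180, d=(M4−M3)/(6·3)=203/1620, b=Δ3−h3·(2M3+M4)/6=143/90
t_q=4 → seg 1, τ=1; S=-1+-77/90·τ+103/180·τ²+19/360·τ³=-443/360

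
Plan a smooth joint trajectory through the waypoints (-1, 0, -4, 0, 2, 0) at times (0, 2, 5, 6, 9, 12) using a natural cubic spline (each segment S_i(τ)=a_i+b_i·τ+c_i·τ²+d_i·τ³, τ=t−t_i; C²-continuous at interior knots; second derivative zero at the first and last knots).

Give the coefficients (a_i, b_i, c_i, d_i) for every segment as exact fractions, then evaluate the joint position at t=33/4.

Δ: Δ0=1/2, Δ1=-4/3, Δ2=4, Δ3=2/3, Δ4=-2/3
row 1: diag=10, rhs=-11; c'=3/10, d'=-11/10
row 2: denom=8−3·3/10=71/10; d'=(32−3·-11/10)/(71/10)=353/71
row 3: denom=8−1·10/71=558/71; d'=(-20−1·353/71)/(558/71)=-197/62
row 4: denom=12−3·71/186=673/62; d'=(-8−3·-197/62)/(673/62)=95/673
back: M4=95/673
back: M3=-197/62−71/186·95/673=-6524/2019
back: M2=353/71−10/71·-6524/2019=10957/2019
back: M1=-11/10−3/10·10957/2019=-1836/673
M: M0=0, M1=-1836/673, M2=10957/2019, M3=-6524/2019, M4=95/673, M5=0
seg 0: a=-1, c=M0/2=0, d=(M1−M0)/(6·2)=-153/673, b=Δ0−h0·(2M0+M1)/6=1897/1346
seg 1: a=0, c=M1/2=-918/673, d=(M2−M1)/(6·3)=16465/36342, b=Δ1−h1·(2M1+M2)/6=-1775/1346
seg 2: a=-4, c=M2/2=10957/4038, d=(M3−M2)/(6·1)=-5827/4038, b=Δ2−h2·(2M2+M3)/6=1837/673
seg 3: a=0, c=M3/2=-3262/2019, d=(M4−M3)/(6·3)=6809/36342, b=Δ3−h3·(2M3+M4)/6=15455/4038
seg 4: a=2, c=M4/2=95/1346, d=(M5−M4)/(6·3)=-95/12114, b=Δ4−h4·(2M4+M5)/6=-1631/2019
t_q=33/4 → seg 3, τ=9/4; S=0+15455/4038·τ+-3262/2019·τ²+6809/36342·τ³=221091/86144

  seg 0: a=-1 b=1897/1346 c=0 d=-153/673
  seg 1: a=0 b=-1775/1346 c=-918/673 d=16465/36342
  seg 2: a=-4 b=1837/673 c=10957/4038 d=-5827/4038
  seg 3: a=0 b=15455/4038 c=-3262/2019 d=6809/36342
  seg 4: a=2 b=-1631/2019 c=95/1346 d=-95/12114
S(33/4) = 221091/86144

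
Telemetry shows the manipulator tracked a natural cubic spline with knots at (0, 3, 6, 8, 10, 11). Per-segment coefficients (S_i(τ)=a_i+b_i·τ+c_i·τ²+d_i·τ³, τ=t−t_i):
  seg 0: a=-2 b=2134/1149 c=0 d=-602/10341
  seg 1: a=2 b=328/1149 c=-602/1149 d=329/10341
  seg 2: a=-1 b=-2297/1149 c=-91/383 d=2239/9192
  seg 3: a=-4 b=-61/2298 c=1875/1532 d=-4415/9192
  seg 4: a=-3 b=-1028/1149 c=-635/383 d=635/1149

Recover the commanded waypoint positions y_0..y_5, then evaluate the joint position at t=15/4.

y_0=-2 y_1=2 y_2=-1 y_3=-4 y_4=-3 y_5=-5
S(15/4) = 47377/24512

y_0 = S_0(0) = a_0 = -2
y_1 = S_1(0) = a_1 = 2
y_2 = S_2(0) = a_2 = -1
y_3 = S_3(0) = a_3 = -4
y_4 = S_4(0) = a_4 = -3
y_5 = S_4(1) = -5
t_q=15/4 is in segment 1 (τ=3/4); S_1(τ)=47377/24512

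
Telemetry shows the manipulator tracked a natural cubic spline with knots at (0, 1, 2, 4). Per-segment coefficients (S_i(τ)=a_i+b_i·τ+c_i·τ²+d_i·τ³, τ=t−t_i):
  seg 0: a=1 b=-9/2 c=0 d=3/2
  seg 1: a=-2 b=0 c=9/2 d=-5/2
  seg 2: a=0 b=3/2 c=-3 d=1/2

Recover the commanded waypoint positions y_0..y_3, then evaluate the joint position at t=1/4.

y_0=1 y_1=-2 y_2=0 y_3=-5
S(1/4) = -13/128

y_0 = S_0(0) = a_0 = 1
y_1 = S_1(0) = a_1 = -2
y_2 = S_2(0) = a_2 = 0
y_3 = S_2(2) = -5
t_q=1/4 is in segment 0 (τ=1/4); S_0(τ)=-13/128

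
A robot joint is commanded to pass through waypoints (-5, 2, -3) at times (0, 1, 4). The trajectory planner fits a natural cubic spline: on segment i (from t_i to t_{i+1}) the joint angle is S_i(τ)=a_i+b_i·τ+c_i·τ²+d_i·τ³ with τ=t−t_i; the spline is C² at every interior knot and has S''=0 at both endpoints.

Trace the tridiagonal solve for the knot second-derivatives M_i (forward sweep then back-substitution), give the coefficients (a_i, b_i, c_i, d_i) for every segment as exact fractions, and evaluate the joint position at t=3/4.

Δ: Δ0=7, Δ1=-5/3
row 1: diag=8, rhs=-52; c'=3/8, d'=-13/2
back: M1=-13/2
M: M0=0, M1=-13/2, M2=0
seg 0: a=-5, c=M0/2=0, d=(M1−M0)/(6·1)=-13/12, b=Δ0−h0·(2M0+M1)/6=97/12
seg 1: a=2, c=M1/2=-13/4, d=(M2−M1)/(6·3)=13/36, b=Δ1−h1·(2M1+M2)/6=29/6
t_q=3/4 → seg 0, τ=3/4; S=-5+97/12·τ+0·τ²+-13/12·τ³=155/256

  seg 0: a=-5 b=97/12 c=0 d=-13/12
  seg 1: a=2 b=29/6 c=-13/4 d=13/36
S(3/4) = 155/256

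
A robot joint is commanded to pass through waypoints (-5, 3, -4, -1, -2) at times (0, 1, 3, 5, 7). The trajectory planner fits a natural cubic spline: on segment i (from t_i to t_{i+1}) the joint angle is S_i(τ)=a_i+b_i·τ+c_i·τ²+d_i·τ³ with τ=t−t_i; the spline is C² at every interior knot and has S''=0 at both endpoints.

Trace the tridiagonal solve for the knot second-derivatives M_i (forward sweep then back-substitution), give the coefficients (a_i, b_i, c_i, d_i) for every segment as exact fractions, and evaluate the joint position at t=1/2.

  seg 0: a=-5 b=1701/164 c=0 d=-389/164
  seg 1: a=3 b=267/82 c=-1167/164 d=613/328
  seg 2: a=-4 b=-114/41 c=168/41 d=-321/328
  seg 3: a=-1 b=153/82 c=-291/164 d=97/328
S(1/2) = -145/1312

Δ: Δ0=8, Δ1=-7/2, Δ2=3/2, Δ3=-1/2
row 1: diag=6, rhs=-69; c'=1/3, d'=-23/2
row 2: denom=8−2·1/3=22/3; d'=(30−2·-23/2)/(22/3)=159/22
row 3: denom=8−2·3/11=82/11; d'=(-12−2·159/22)/(82/11)=-291/82
back: M3=-291/82
back: M2=159/22−3/11·-291/82=336/41
back: M1=-23/2−1/3·336/41=-1167/82
M: M0=0, M1=-1167/82, M2=336/41, M3=-291/82, M4=0
seg 0: a=-5, c=M0/2=0, d=(M1−M0)/(6·1)=-389/164, b=Δ0−h0·(2M0+M1)/6=1701/164
seg 1: a=3, c=M1/2=-1167/164, d=(M2−M1)/(6·2)=613/328, b=Δ1−h1·(2M1+M2)/6=267/82
seg 2: a=-4, c=M2/2=168/41, d=(M3−M2)/(6·2)=-321/328, b=Δ2−h2·(2M2+M3)/6=-114/41
seg 3: a=-1, c=M3/2=-291/164, d=(M4−M3)/(6·2)=97/328, b=Δ3−h3·(2M3+M4)/6=153/82
t_q=1/2 → seg 0, τ=1/2; S=-5+1701/164·τ+0·τ²+-389/164·τ³=-145/1312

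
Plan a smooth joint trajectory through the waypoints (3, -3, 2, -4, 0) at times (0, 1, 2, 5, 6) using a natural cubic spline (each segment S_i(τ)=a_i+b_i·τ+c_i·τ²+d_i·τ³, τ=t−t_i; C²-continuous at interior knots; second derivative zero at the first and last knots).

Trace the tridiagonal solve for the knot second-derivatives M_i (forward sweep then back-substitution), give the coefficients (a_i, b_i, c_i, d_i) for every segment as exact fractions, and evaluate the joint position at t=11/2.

Δ: Δ0=-6, Δ1=5, Δ2=-2, Δ3=4
row 1: diag=4, rhs=66; c'=1/4, d'=33/2
row 2: denom=8−1·1/4=31/4; d'=(-42−1·33/2)/(31/4)=-234/31
row 3: denom=8−3·12/31=212/31; d'=(36−3·-234/31)/(212/31)=909/106
back: M3=909/106
back: M2=-234/31−12/31·909/106=-576/53
back: M1=33/2−1/4·-576/53=2037/106
M: M0=0, M1=2037/106, M2=-576/53, M3=909/106, M4=0
seg 0: a=3, c=M0/2=0, d=(M1−M0)/(6·1)=679/212, b=Δ0−h0·(2M0+M1)/6=-1951/212
seg 1: a=-3, c=M1/2=2037/212, d=(M2−M1)/(6·1)=-1063/212, b=Δ1−h1·(2M1+M2)/6=43/106
seg 2: a=2, c=M2/2=-288/53, d=(M3−M2)/(6·3)=229/212, b=Δ2−h2·(2M2+M3)/6=971/212
seg 3: a=-4, c=M3/2=909/212, d=(M4−M3)/(6·1)=-303/212, b=Δ3−h3·(2M3+M4)/6=121/106
t_q=11/2 → seg 3, τ=1/2; S=-4+121/106·τ+909/212·τ²+-303/212·τ³=-4301/1696

  seg 0: a=3 b=-1951/212 c=0 d=679/212
  seg 1: a=-3 b=43/106 c=2037/212 d=-1063/212
  seg 2: a=2 b=971/212 c=-288/53 d=229/212
  seg 3: a=-4 b=121/106 c=909/212 d=-303/212
S(11/2) = -4301/1696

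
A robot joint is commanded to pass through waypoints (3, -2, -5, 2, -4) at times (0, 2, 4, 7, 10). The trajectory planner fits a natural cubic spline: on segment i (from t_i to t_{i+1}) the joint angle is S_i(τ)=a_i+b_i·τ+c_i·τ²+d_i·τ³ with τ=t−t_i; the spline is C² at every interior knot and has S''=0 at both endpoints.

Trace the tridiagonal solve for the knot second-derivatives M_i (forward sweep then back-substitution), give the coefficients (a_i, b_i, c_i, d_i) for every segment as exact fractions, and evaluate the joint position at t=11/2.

Δ: Δ0=-5/2, Δ1=-3/2, Δ2=7/3, Δ3=-2
row 1: diag=8, rhs=6; c'=1/4, d'=3/4
row 2: denom=10−2·1/4=19/2; d'=(23−2·3/4)/(19/2)=43/19
row 3: denom=12−3·6/19=210/19; d'=(-26−3·43/19)/(210/19)=-89/30
back: M3=-89/30
back: M2=43/19−6/19·-89/30=16/5
back: M1=3/4−1/4·16/5=-1/20
M: M0=0, M1=-1/20, M2=16/5, M3=-89/30, M4=0
seg 0: a=3, c=M0/2=0, d=(M1−M0)/(6·2)=-1/240, b=Δ0−h0·(2M0+M1)/6=-149/60
seg 1: a=-2, c=M1/2=-1/40, d=(M2−M1)/(6·2)=13/48, b=Δ1−h1·(2M1+M2)/6=-38/15
seg 2: a=-5, c=M2/2=8/5, d=(M3−M2)/(6·3)=-37/108, b=Δ2−h2·(2M2+M3)/6=37/60
seg 3: a=2, c=M3/2=-89/60, d=(M4−M3)/(6·3)=89/540, b=Δ3−h3·(2M3+M4)/6=29/30
t_q=11/2 → seg 2, τ=3/2; S=-5+37/60·τ+8/5·τ²+-37/108·τ³=-261/160

  seg 0: a=3 b=-149/60 c=0 d=-1/240
  seg 1: a=-2 b=-38/15 c=-1/40 d=13/48
  seg 2: a=-5 b=37/60 c=8/5 d=-37/108
  seg 3: a=2 b=29/30 c=-89/60 d=89/540
S(11/2) = -261/160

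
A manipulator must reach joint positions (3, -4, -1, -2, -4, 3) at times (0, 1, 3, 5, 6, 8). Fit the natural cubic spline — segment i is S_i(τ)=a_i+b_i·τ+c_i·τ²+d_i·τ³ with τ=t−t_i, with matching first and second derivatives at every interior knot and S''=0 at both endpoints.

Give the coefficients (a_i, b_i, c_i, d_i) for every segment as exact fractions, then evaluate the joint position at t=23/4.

Δ: Δ0=-7, Δ1=3/2, Δ2=-1/2, Δ3=-2, Δ4=7/2
row 1: diag=6, rhs=51; c'=1/3, d'=17/2
row 2: denom=8−2·1/3=22/3; d'=(-12−2·17/2)/(22/3)=-87/22
row 3: denom=6−2·3/11=60/11; d'=(-9−2·-87/22)/(60/11)=-1/5
row 4: denom=6−1·11/60=349/60; d'=(33−1·-1/5)/(349/60)=1992/349
back: M4=1992/349
back: M3=-1/5−11/60·1992/349=-435/349
back: M2=-87/22−3/11·-435/349=-2523/698
back: M1=17/2−1/3·-2523/698=3387/349
M: M0=0, M1=3387/349, M2=-2523/698, M3=-435/349, M4=1992/349, M5=0
seg 0: a=3, c=M0/2=0, d=(M1−M0)/(6·1)=1129/698, b=Δ0−h0·(2M0+M1)/6=-6015/698
seg 1: a=-4, c=M1/2=3387/698, d=(M2−M1)/(6·2)=-3099/2792, b=Δ1−h1·(2M1+M2)/6=-1314/349
seg 2: a=-1, c=M2/2=-2523/1396, d=(M3−M2)/(6·2)=551/2792, b=Δ2−h2·(2M2+M3)/6=1623/698
seg 3: a=-2, c=M3/2=-435/698, d=(M4−M3)/(6·1)=809/698, b=Δ3−h3·(2M3+M4)/6=-885/349
seg 4: a=-4, c=M4/2=996/349, d=(M5−M4)/(6·2)=-166/349, b=Δ4−h4·(2M4+M5)/6=-213/698
t_q=23/4 → seg 3, τ=3/4; S=-2+-885/349·τ+-435/698·τ²+809/698·τ³=-168121/44672

  seg 0: a=3 b=-6015/698 c=0 d=1129/698
  seg 1: a=-4 b=-1314/349 c=3387/698 d=-3099/2792
  seg 2: a=-1 b=1623/698 c=-2523/1396 d=551/2792
  seg 3: a=-2 b=-885/349 c=-435/698 d=809/698
  seg 4: a=-4 b=-213/698 c=996/349 d=-166/349
S(23/4) = -168121/44672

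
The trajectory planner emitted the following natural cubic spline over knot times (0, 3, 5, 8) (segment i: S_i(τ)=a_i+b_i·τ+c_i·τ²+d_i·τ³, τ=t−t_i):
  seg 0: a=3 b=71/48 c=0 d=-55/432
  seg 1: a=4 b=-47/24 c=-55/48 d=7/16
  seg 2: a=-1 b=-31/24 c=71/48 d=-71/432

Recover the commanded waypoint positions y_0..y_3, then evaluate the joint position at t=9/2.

y_0 = S_0(0) = a_0 = 3
y_1 = S_1(0) = a_1 = 4
y_2 = S_2(0) = a_2 = -1
y_3 = S_2(3) = 4
t_q=9/2 is in segment 1 (τ=3/2); S_1(τ)=-5/128

y_0=3 y_1=4 y_2=-1 y_3=4
S(9/2) = -5/128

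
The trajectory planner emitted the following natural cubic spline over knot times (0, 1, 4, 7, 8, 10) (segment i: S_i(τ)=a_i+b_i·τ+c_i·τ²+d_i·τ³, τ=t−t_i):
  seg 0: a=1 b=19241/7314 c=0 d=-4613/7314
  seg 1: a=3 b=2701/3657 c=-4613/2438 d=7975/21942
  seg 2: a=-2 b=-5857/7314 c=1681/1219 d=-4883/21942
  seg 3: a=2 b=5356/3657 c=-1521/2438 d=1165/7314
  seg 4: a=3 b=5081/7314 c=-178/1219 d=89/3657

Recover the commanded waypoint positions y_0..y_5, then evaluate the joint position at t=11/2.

y_0 = S_0(0) = a_0 = 1
y_1 = S_1(0) = a_1 = 3
y_2 = S_2(0) = a_2 = -2
y_3 = S_3(0) = a_3 = 2
y_4 = S_4(0) = a_4 = 3
y_5 = S_4(2) = 4
t_q=11/2 is in segment 2 (τ=3/2); S_2(τ)=-16569/19504

y_0=1 y_1=3 y_2=-2 y_3=2 y_4=3 y_5=4
S(11/2) = -16569/19504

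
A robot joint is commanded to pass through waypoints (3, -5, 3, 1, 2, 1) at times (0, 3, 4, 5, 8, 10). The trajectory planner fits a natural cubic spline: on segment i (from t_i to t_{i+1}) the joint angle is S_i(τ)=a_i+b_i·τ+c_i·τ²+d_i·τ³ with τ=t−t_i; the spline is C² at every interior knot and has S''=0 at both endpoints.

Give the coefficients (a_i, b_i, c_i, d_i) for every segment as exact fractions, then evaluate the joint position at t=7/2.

  seg 0: a=3 b=-33263/4242 c=0 d=813/1414
  seg 1: a=-5 b=16295/2121 c=7317/1414 d=-20605/4242
  seg 2: a=3 b=14677/4242 c=-6644/707 d=16703/4242
  seg 3: a=1 b=-7471/2121 c=3415/1414 d=-4793/12726
  seg 4: a=2 b=3391/4242 c=-689/707 d=689/4242
S(7/2) = -763/1616

Δ: Δ0=-8/3, Δ1=8, Δ2=-2, Δ3=1/3, Δ4=-1/2
row 1: diag=8, rhs=64; c'=1/8, d'=8
row 2: denom=4−1·1/8=31/8; d'=(-60−1·8)/(31/8)=-544/31
row 3: denom=8−1·8/31=240/31; d'=(14−1·-544/31)/(240/31)=163/40
row 4: denom=10−3·31/80=707/80; d'=(-5−3·163/40)/(707/80)=-1378/707
back: M4=-1378/707
back: M3=163/40−31/80·-1378/707=3415/707
back: M2=-544/31−8/31·3415/707=-13288/707
back: M1=8−1/8·-13288/707=7317/707
M: M0=0, M1=7317/707, M2=-13288/707, M3=3415/707, M4=-1378/707, M5=0
seg 0: a=3, c=M0/2=0, d=(M1−M0)/(6·3)=813/1414, b=Δ0−h0·(2M0+M1)/6=-33263/4242
seg 1: a=-5, c=M1/2=7317/1414, d=(M2−M1)/(6·1)=-20605/4242, b=Δ1−h1·(2M1+M2)/6=16295/2121
seg 2: a=3, c=M2/2=-6644/707, d=(M3−M2)/(6·1)=16703/4242, b=Δ2−h2·(2M2+M3)/6=14677/4242
seg 3: a=1, c=M3/2=3415/1414, d=(M4−M3)/(6·3)=-4793/12726, b=Δ3−h3·(2M3+M4)/6=-7471/2121
seg 4: a=2, c=M4/2=-689/707, d=(M5−M4)/(6·2)=689/4242, b=Δ4−h4·(2M4+M5)/6=3391/4242
t_q=7/2 → seg 1, τ=1/2; S=-5+16295/2121·τ+7317/1414·τ²+-20605/4242·τ³=-763/1616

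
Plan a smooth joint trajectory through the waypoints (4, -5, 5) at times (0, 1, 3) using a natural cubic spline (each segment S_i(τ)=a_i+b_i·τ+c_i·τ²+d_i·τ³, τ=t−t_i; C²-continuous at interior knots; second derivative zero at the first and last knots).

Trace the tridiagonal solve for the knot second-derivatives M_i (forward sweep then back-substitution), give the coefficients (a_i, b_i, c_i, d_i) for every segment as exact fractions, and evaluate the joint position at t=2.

  seg 0: a=4 b=-34/3 c=0 d=7/3
  seg 1: a=-5 b=-13/3 c=7 d=-7/6
S(2) = -7/2

Δ: Δ0=-9, Δ1=5
row 1: diag=6, rhs=84; c'=1/3, d'=14
back: M1=14
M: M0=0, M1=14, M2=0
seg 0: a=4, c=M0/2=0, d=(M1−M0)/(6·1)=7/3, b=Δ0−h0·(2M0+M1)/6=-34/3
seg 1: a=-5, c=M1/2=7, d=(M2−M1)/(6·2)=-7/6, b=Δ1−h1·(2M1+M2)/6=-13/3
t_q=2 → seg 1, τ=1; S=-5+-13/3·τ+7·τ²+-7/6·τ³=-7/2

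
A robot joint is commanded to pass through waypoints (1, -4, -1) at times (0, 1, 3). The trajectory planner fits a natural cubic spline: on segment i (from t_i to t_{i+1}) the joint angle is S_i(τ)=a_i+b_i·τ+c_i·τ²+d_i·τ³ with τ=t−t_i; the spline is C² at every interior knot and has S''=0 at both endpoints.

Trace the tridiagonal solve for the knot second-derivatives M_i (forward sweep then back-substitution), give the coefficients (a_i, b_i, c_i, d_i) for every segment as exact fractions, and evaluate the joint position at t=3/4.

  seg 0: a=1 b=-73/12 c=0 d=13/12
  seg 1: a=-4 b=-17/6 c=13/4 d=-13/24
S(3/4) = -795/256

Δ: Δ0=-5, Δ1=3/2
row 1: diag=6, rhs=39; c'=1/3, d'=13/2
back: M1=13/2
M: M0=0, M1=13/2, M2=0
seg 0: a=1, c=M0/2=0, d=(M1−M0)/(6·1)=13/12, b=Δ0−h0·(2M0+M1)/6=-73/12
seg 1: a=-4, c=M1/2=13/4, d=(M2−M1)/(6·2)=-13/24, b=Δ1−h1·(2M1+M2)/6=-17/6
t_q=3/4 → seg 0, τ=3/4; S=1+-73/12·τ+0·τ²+13/12·τ³=-795/256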